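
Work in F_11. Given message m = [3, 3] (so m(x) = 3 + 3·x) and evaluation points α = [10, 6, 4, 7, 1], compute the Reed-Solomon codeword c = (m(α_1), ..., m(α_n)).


c = [0, 10, 4, 2, 6]

Message polynomial: m(x) = 3 + 3·x (mod 11).
For each evaluation point α_i, compute m(α_i) mod 11:
  α_1 = 10: Horner steps 3 → 0, so m(10) = 0.
  α_2 = 6: Horner steps 3 → 10, so m(6) = 10.
  α_3 = 4: Horner steps 3 → 4, so m(4) = 4.
  α_4 = 7: Horner steps 3 → 2, so m(7) = 2.
  α_5 = 1: Horner steps 3 → 6, so m(1) = 6.
Codeword c = [0, 10, 4, 2, 6] ∈ F_11^5.


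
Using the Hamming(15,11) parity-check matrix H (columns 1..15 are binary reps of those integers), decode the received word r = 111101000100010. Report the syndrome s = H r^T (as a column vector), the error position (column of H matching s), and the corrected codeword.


s = (0, 1, 1, 0)^T, error position = 6, corrected codeword c = 111100000100010

Compute s = H r^T mod 2 one row at a time:
  s_1 = 0 + 0 + 1 + 0 + 0 + 0 + 1 + 0 = 2 ≡ 0 (mod 2).
  s_2 = 1 + 0 + 1 + 0 + 0 + 0 + 1 + 0 = 3 ≡ 1 (mod 2).
  s_3 = 1 + 1 + 1 + 0 + 1 + 0 + 1 + 0 = 5 ≡ 1 (mod 2).
  s_4 = 1 + 1 + 0 + 0 + 0 + 0 + 0 + 0 = 2 ≡ 0 (mod 2).
s = (0, 1, 1, 0)^T — this equals column 6 of H (binary 0110), so error is at position 6.
Correct: flip bit 6 of r = 111101000100010 to get c = 111100000100010.


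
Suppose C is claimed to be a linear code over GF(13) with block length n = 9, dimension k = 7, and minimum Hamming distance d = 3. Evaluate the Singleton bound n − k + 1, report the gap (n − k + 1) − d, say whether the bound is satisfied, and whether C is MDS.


Singleton RHS = n − k + 1 = 3, slack = 0, bound satisfied, MDS.

Singleton bound: d ≤ n − k + 1.
Here n = 9, k = 7, so n − k + 1 = 3.
Given d = 3, check d ≤ 3: YES.
Slack = (n − k + 1) − d = 0.
The code is MDS (slack = 0).
Description: the claimed parameters are [9, 7, 3]_13; such a code would be MDS (meets Singleton bound).


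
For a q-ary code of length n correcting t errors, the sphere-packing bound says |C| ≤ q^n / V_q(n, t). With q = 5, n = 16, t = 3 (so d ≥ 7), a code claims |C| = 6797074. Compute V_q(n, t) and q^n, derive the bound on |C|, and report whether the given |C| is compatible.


V_q(n, t) = 37825, q^n = 152587890625, Hamming bound = 4034048, |C| = 6797074 > bound (violated).

Step 1: Compute V_q(n, t) = Σ_{j=0}^3 C(n, j) (q−1)^j.
  j = 0: C(16,0)·(4)^0 = 1·1 = 1.
  j = 1: C(16,1)·(4)^1 = 16·4 = 64.
  j = 2: C(16,2)·(4)^2 = 120·16 = 1920.
  j = 3: C(16,3)·(4)^3 = 560·64 = 35840.
  V_q(n, t) = 1 + 64 + 1920 + 35840 = 37825.
Step 2: q^n = 5^16 = 152587890625.
Step 3: Hamming bound ⌊q^n / V_q(n,t)⌋ = ⌊152587890625/37825⌋ = 4034048.
Step 4: Compare |C| = 6797074 to 4034048: violated.
The claimed |C| lies above the Hamming bound, so no 5-ary code of length 16 with d ≥ 7 can have 6797074 codewords.


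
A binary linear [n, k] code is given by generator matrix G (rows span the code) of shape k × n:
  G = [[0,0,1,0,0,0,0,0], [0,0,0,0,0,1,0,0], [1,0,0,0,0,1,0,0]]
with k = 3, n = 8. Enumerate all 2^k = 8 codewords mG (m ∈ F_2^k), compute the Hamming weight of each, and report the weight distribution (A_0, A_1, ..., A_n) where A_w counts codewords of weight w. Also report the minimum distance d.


Weight distribution: A_0 = 1, A_1 = 3, A_2 = 3, A_3 = 1. Minimum distance d = 1.

Enumerate all 2^3 = 8 messages m ∈ F_2^3.
For each, compute codeword c = mG in F_2^8, then tally its weight.
  m = 000 → c = 00000000, weight = 0.
  m = 100 → c = 00100000, weight = 1.
  m = 010 → c = 00000100, weight = 1.
  m = 110 → c = 00100100, weight = 2.
  m = 001 → c = 10000100, weight = 2.
  m = 101 → c = 10100100, weight = 3.
  m = 011 → c = 10000000, weight = 1.
  m = 111 → c = 10100000, weight = 2.
Tally weights:
  weight 0: 1 codewords.
  weight 1: 3 codewords.
  weight 2: 3 codewords.
  weight 3: 1 codewords.
Minimum distance d = smallest w > 0 with A_w > 0 = 1.
Sanity: Σ A_w = 8 = 2^3 = 8 ✓.


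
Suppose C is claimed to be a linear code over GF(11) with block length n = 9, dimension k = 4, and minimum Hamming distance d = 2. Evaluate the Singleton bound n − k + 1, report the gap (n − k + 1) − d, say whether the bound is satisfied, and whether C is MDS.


Singleton RHS = n − k + 1 = 6, slack = 4, bound satisfied, not MDS.

Singleton bound: d ≤ n − k + 1.
Here n = 9, k = 4, so n − k + 1 = 6.
Given d = 2, check d ≤ 6: YES.
Slack = (n − k + 1) − d = 4.
The code is NOT MDS (slack = 4 > 0).
Description: the claimed parameters are [9, 4, 2]_11; such a code would be non-MDS.


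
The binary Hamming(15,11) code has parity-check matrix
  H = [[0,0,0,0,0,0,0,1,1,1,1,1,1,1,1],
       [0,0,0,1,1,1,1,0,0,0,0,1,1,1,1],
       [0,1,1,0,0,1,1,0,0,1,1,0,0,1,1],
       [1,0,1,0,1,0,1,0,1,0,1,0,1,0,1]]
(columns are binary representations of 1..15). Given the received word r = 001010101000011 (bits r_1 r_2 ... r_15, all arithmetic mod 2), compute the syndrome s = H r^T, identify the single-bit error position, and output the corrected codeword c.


s = (1, 0, 0, 1)^T, error position = 9, corrected codeword c = 001010100000011

Compute s = H r^T mod 2 one row at a time:
  s_1 = 0 + 1 + 0 + 0 + 0 + 0 + 1 + 1 = 3 ≡ 1 (mod 2).
  s_2 = 0 + 1 + 0 + 1 + 0 + 0 + 1 + 1 = 4 ≡ 0 (mod 2).
  s_3 = 0 + 1 + 0 + 1 + 0 + 0 + 1 + 1 = 4 ≡ 0 (mod 2).
  s_4 = 0 + 1 + 1 + 1 + 1 + 0 + 0 + 1 = 5 ≡ 1 (mod 2).
s = (1, 0, 0, 1)^T — this equals column 9 of H (binary 1001), so error is at position 9.
Correct: flip bit 9 of r = 001010101000011 to get c = 001010100000011.


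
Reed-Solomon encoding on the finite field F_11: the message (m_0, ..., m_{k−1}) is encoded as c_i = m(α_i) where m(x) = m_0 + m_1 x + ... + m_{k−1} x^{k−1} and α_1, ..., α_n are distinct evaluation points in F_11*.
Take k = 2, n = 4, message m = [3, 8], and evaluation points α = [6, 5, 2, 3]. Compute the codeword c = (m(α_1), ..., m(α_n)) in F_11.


c = [7, 10, 8, 5]

Message polynomial: m(x) = 3 + 8·x (mod 11).
For each evaluation point α_i, compute m(α_i) mod 11:
  α_1 = 6: Horner steps 8 → 7, so m(6) = 7.
  α_2 = 5: Horner steps 8 → 10, so m(5) = 10.
  α_3 = 2: Horner steps 8 → 8, so m(2) = 8.
  α_4 = 3: Horner steps 8 → 5, so m(3) = 5.
Codeword c = [7, 10, 8, 5] ∈ F_11^4.


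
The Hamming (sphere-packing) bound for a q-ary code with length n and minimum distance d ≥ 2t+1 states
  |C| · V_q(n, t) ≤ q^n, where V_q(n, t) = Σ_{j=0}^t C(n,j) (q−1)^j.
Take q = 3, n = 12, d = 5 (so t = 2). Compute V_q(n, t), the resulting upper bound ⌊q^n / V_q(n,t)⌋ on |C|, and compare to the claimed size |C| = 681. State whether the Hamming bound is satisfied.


V_q(n, t) = 289, q^n = 531441, Hamming bound = 1838, |C| = 681 ≤ bound (satisfied).

Step 1: Compute V_q(n, t) = Σ_{j=0}^2 C(n, j) (q−1)^j.
  j = 0: C(12,0)·(2)^0 = 1·1 = 1.
  j = 1: C(12,1)·(2)^1 = 12·2 = 24.
  j = 2: C(12,2)·(2)^2 = 66·4 = 264.
  V_q(n, t) = 1 + 24 + 264 = 289.
Step 2: q^n = 3^12 = 531441.
Step 3: Hamming bound ⌊q^n / V_q(n,t)⌋ = ⌊531441/289⌋ = 1838.
Step 4: Compare |C| = 681 to 1838: satisfied.
The claimed |C| lies below the Hamming bound.


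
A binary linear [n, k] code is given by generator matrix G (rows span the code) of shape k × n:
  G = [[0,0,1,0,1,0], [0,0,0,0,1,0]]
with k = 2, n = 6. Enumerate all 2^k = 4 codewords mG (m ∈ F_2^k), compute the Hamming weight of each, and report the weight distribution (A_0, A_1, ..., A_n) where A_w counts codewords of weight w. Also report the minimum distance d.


Weight distribution: A_0 = 1, A_1 = 2, A_2 = 1. Minimum distance d = 1.

Enumerate all 2^2 = 4 messages m ∈ F_2^2.
For each, compute codeword c = mG in F_2^6, then tally its weight.
  m = 00 → c = 000000, weight = 0.
  m = 10 → c = 001010, weight = 2.
  m = 01 → c = 000010, weight = 1.
  m = 11 → c = 001000, weight = 1.
Tally weights:
  weight 0: 1 codewords.
  weight 1: 2 codewords.
  weight 2: 1 codewords.
Minimum distance d = smallest w > 0 with A_w > 0 = 1.
Sanity: Σ A_w = 4 = 2^2 = 4 ✓.


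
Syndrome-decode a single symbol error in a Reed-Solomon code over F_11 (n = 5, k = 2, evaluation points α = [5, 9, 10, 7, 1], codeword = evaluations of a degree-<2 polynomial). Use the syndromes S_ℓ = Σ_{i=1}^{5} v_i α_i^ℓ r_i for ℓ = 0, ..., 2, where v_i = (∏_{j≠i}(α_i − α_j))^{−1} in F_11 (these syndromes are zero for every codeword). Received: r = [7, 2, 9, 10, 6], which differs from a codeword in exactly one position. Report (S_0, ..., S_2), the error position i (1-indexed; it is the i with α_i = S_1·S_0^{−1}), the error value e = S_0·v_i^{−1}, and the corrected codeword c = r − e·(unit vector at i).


S = (5, 5, 5), error at position 5, error magnitude e = 5, c = [7, 2, 9, 10, 1].

Step 1: column multipliers v_i = (∏_{j≠i}(α_i − α_j))^{−1} mod 11.
  i = 1 (α = 5): (5−9)(5−10)(5−7)(5−1) = (−4)·(−5)·(−2)·4 = −160 ≡ 5, so v_1 = 5^{−1} = 9 (mod 11).
  i = 2 (α = 9): (9−5)(9−10)(9−7)(9−1) = 4·(−1)·2·8 = −64 ≡ 2, so v_2 = 2^{−1} = 6 (mod 11).
  i = 3 (α = 10): (10−5)(10−9)(10−7)(10−1) = 5·1·3·9 = 135 ≡ 3, so v_3 = 3^{−1} = 4 (mod 11).
  i = 4 (α = 7): (7−5)(7−9)(7−10)(7−1) = 2·(−2)·(−3)·6 = 72 ≡ 6, so v_4 = 6^{−1} = 2 (mod 11).
  i = 5 (α = 1): (1−5)(1−9)(1−10)(1−7) = (−4)·(−8)·(−9)·(−6) = 1728 ≡ 1, so v_5 = 1^{−1} = 1 (mod 11).
  v = [9, 6, 4, 2, 1].
Step 2: syndromes of r = [7, 2, 9, 10, 6] (all sums mod 11).
  S_0 = Σ v_i r_i = 9·7 + 6·2 + 4·9 + 2·10 + 1·6 = 137 ≡ 5.
  S_1 = Σ v_i α_i r_i = 9·5·7 + 6·9·2 + 4·10·9 + 2·7·10 + 1·1·6 = 929 ≡ 5.
  α_i^2 mod 11 = [3, 4, 1, 5, 1].
  S_2 = Σ v_i α_i^2 r_i = 9·3·7 + 6·4·2 + 4·1·9 + 2·5·10 + 1·1·6 = 379 ≡ 5.
  S = (5, 5, 5) ≠ 0, so r is not a codeword (an error is present).
Step 3: locate the error. For a single error e at position i, S_ℓ = v_i·e·α_i^ℓ, so α_err = S_1/S_0.
  S_0^{−1} = 5^{−1} = 9 (mod 11), so α_err = 5·9 = 45 ≡ 1 = α_5. Error position i = 5.
  Consistency check: S_2/S_1 = 5·9 = 45 ≡ 1 = α_err ✓ (single-error assumption holds).
Step 4: error magnitude e = S_0/v_5 = S_0·∏_{j≠5}(α_5 − α_j) = 5·1 = 5 ≡ 5 (mod 11).
Step 5: correct position 5: c_5 = r_5 − e = 6 − 5 ≡ 1 (mod 11). Hence c = [7, 2, 9, 10, 1].
  Check: interpolating c through the α_i gives m(x) = 5 + 7·x (degree < 2) with m(α_i) = c_i for every i, so c is indeed a codeword.


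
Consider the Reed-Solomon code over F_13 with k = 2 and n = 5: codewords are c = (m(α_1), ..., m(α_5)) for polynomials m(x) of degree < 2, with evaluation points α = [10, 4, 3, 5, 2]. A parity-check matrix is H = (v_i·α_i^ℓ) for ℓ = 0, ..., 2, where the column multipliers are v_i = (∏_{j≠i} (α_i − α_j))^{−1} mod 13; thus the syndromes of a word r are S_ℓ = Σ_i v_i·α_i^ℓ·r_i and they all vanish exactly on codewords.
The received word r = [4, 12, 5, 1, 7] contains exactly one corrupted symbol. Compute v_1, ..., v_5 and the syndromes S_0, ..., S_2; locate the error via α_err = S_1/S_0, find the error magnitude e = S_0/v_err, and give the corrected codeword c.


S = (4, 3, 12), error at position 2, error magnitude e = 9, c = [4, 3, 5, 1, 7].

Step 1: column multipliers v_i = (∏_{j≠i}(α_i − α_j))^{−1} mod 13.
  i = 1 (α = 10): (10−4)(10−3)(10−5)(10−2) = 6·7·5·8 = 1680 ≡ 3, so v_1 = 3^{−1} = 9 (mod 13).
  i = 2 (α = 4): (4−10)(4−3)(4−5)(4−2) = (−6)·1·(−1)·2 = 12 ≡ 12, so v_2 = 12^{−1} = 12 (mod 13).
  i = 3 (α = 3): (3−10)(3−4)(3−5)(3−2) = (−7)·(−1)·(−2)·1 = −14 ≡ 12, so v_3 = 12^{−1} = 12 (mod 13).
  i = 4 (α = 5): (5−10)(5−4)(5−3)(5−2) = (−5)·1·2·3 = −30 ≡ 9, so v_4 = 9^{−1} = 3 (mod 13).
  i = 5 (α = 2): (2−10)(2−4)(2−3)(2−5) = (−8)·(−2)·(−1)·(−3) = 48 ≡ 9, so v_5 = 9^{−1} = 3 (mod 13).
  v = [9, 12, 12, 3, 3].
Step 2: syndromes of r = [4, 12, 5, 1, 7] (all sums mod 13).
  S_0 = Σ v_i r_i = 9·4 + 12·12 + 12·5 + 3·1 + 3·7 = 264 ≡ 4.
  S_1 = Σ v_i α_i r_i = 9·10·4 + 12·4·12 + 12·3·5 + 3·5·1 + 3·2·7 = 1173 ≡ 3.
  α_i^2 mod 13 = [9, 3, 9, 12, 4].
  S_2 = Σ v_i α_i^2 r_i = 9·9·4 + 12·3·12 + 12·9·5 + 3·12·1 + 3·4·7 = 1416 ≡ 12.
  S = (4, 3, 12) ≠ 0, so r is not a codeword (an error is present).
Step 3: locate the error. For a single error e at position i, S_ℓ = v_i·e·α_i^ℓ, so α_err = S_1/S_0.
  S_0^{−1} = 4^{−1} = 10 (mod 13), so α_err = 3·10 = 30 ≡ 4 = α_2. Error position i = 2.
  Consistency check: S_2/S_1 = 12·9 = 108 ≡ 4 = α_err ✓ (single-error assumption holds).
Step 4: error magnitude e = S_0/v_2 = S_0·∏_{j≠2}(α_2 − α_j) = 4·12 = 48 ≡ 9 (mod 13).
Step 5: correct position 2: c_2 = r_2 − e = 12 − 9 ≡ 3 (mod 13). Hence c = [4, 3, 5, 1, 7].
  Check: interpolating c through the α_i gives m(x) = 11 + 11·x (degree < 2) with m(α_i) = c_i for every i, so c is indeed a codeword.


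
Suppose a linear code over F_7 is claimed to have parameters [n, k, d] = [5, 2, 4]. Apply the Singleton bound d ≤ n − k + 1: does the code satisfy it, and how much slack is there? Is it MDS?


Singleton RHS = n − k + 1 = 4, slack = 0, bound satisfied, MDS.

Singleton bound: d ≤ n − k + 1.
Here n = 5, k = 2, so n − k + 1 = 4.
Given d = 4, check d ≤ 4: YES.
Slack = (n − k + 1) − d = 0.
The code is MDS (slack = 0).
Description: the claimed parameters are [5, 2, 4]_7; such a code would be MDS (meets Singleton bound).


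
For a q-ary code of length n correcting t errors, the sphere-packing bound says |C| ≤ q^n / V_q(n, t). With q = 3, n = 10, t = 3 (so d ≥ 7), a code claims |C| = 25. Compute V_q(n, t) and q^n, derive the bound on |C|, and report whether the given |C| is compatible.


V_q(n, t) = 1161, q^n = 59049, Hamming bound = 50, |C| = 25 ≤ bound (satisfied).

Step 1: Compute V_q(n, t) = Σ_{j=0}^3 C(n, j) (q−1)^j.
  j = 0: C(10,0)·(2)^0 = 1·1 = 1.
  j = 1: C(10,1)·(2)^1 = 10·2 = 20.
  j = 2: C(10,2)·(2)^2 = 45·4 = 180.
  j = 3: C(10,3)·(2)^3 = 120·8 = 960.
  V_q(n, t) = 1 + 20 + 180 + 960 = 1161.
Step 2: q^n = 3^10 = 59049.
Step 3: Hamming bound ⌊q^n / V_q(n,t)⌋ = ⌊59049/1161⌋ = 50.
Step 4: Compare |C| = 25 to 50: satisfied.
The claimed |C| lies below the Hamming bound.


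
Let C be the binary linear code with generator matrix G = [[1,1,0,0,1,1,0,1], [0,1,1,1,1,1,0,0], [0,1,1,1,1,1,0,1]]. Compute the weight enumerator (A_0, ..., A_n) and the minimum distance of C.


Weight distribution: A_0 = 1, A_1 = 1, A_3 = 1, A_4 = 2, A_5 = 2, A_6 = 1. Minimum distance d = 1.

Enumerate all 2^3 = 8 messages m ∈ F_2^3.
For each, compute codeword c = mG in F_2^8, then tally its weight.
  m = 000 → c = 00000000, weight = 0.
  m = 100 → c = 11001101, weight = 5.
  m = 010 → c = 01111100, weight = 5.
  m = 110 → c = 10110001, weight = 4.
  m = 001 → c = 01111101, weight = 6.
  m = 101 → c = 10110000, weight = 3.
  m = 011 → c = 00000001, weight = 1.
  m = 111 → c = 11001100, weight = 4.
Tally weights:
  weight 0: 1 codewords.
  weight 1: 1 codewords.
  weight 3: 1 codewords.
  weight 4: 2 codewords.
  weight 5: 2 codewords.
  weight 6: 1 codewords.
Minimum distance d = smallest w > 0 with A_w > 0 = 1.
Sanity: Σ A_w = 8 = 2^3 = 8 ✓.


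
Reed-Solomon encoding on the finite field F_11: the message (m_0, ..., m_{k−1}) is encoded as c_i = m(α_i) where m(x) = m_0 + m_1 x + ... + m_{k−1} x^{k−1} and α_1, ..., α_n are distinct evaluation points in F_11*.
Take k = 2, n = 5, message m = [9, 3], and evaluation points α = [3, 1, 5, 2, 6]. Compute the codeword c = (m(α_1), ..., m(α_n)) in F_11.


c = [7, 1, 2, 4, 5]

Message polynomial: m(x) = 9 + 3·x (mod 11).
For each evaluation point α_i, compute m(α_i) mod 11:
  α_1 = 3: Horner steps 3 → 7, so m(3) = 7.
  α_2 = 1: Horner steps 3 → 1, so m(1) = 1.
  α_3 = 5: Horner steps 3 → 2, so m(5) = 2.
  α_4 = 2: Horner steps 3 → 4, so m(2) = 4.
  α_5 = 6: Horner steps 3 → 5, so m(6) = 5.
Codeword c = [7, 1, 2, 4, 5] ∈ F_11^5.


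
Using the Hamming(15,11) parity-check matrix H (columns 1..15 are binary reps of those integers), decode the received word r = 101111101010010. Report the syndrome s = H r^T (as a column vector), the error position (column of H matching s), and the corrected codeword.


s = (1, 1, 1, 0)^T, error position = 14, corrected codeword c = 101111101010000

Compute s = H r^T mod 2 one row at a time:
  s_1 = 0 + 1 + 0 + 1 + 0 + 0 + 1 + 0 = 3 ≡ 1 (mod 2).
  s_2 = 1 + 1 + 1 + 1 + 0 + 0 + 1 + 0 = 5 ≡ 1 (mod 2).
  s_3 = 0 + 1 + 1 + 1 + 0 + 1 + 1 + 0 = 5 ≡ 1 (mod 2).
  s_4 = 1 + 1 + 1 + 1 + 1 + 1 + 0 + 0 = 6 ≡ 0 (mod 2).
s = (1, 1, 1, 0)^T — this equals column 14 of H (binary 1110), so error is at position 14.
Correct: flip bit 14 of r = 101111101010010 to get c = 101111101010000.


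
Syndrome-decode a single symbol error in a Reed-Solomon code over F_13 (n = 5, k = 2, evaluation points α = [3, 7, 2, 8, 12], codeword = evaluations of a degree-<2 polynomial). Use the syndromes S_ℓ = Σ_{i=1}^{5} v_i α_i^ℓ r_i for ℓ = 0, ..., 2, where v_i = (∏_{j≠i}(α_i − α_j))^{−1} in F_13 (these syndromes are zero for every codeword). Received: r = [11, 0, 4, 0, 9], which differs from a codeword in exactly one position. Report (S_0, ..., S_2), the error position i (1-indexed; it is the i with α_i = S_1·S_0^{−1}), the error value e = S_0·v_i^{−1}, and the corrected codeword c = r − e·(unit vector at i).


S = (11, 10, 2), error at position 4, error magnitude e = 6, c = [11, 0, 4, 7, 9].

Step 1: column multipliers v_i = (∏_{j≠i}(α_i − α_j))^{−1} mod 13.
  i = 1 (α = 3): (3−7)(3−2)(3−8)(3−12) = (−4)·1·(−5)·(−9) = −180 ≡ 2, so v_1 = 2^{−1} = 7 (mod 13).
  i = 2 (α = 7): (7−3)(7−2)(7−8)(7−12) = 4·5·(−1)·(−5) = 100 ≡ 9, so v_2 = 9^{−1} = 3 (mod 13).
  i = 3 (α = 2): (2−3)(2−7)(2−8)(2−12) = (−1)·(−5)·(−6)·(−10) = 300 ≡ 1, so v_3 = 1^{−1} = 1 (mod 13).
  i = 4 (α = 8): (8−3)(8−7)(8−2)(8−12) = 5·1·6·(−4) = −120 ≡ 10, so v_4 = 10^{−1} = 4 (mod 13).
  i = 5 (α = 12): (12−3)(12−7)(12−2)(12−8) = 9·5·10·4 = 1800 ≡ 6, so v_5 = 6^{−1} = 11 (mod 13).
  v = [7, 3, 1, 4, 11].
Step 2: syndromes of r = [11, 0, 4, 0, 9] (all sums mod 13).
  S_0 = Σ v_i r_i = 7·11 + 3·0 + 1·4 + 4·0 + 11·9 = 180 ≡ 11.
  S_1 = Σ v_i α_i r_i = 7·3·11 + 3·7·0 + 1·2·4 + 4·8·0 + 11·12·9 = 1427 ≡ 10.
  α_i^2 mod 13 = [9, 10, 4, 12, 1].
  S_2 = Σ v_i α_i^2 r_i = 7·9·11 + 3·10·0 + 1·4·4 + 4·12·0 + 11·1·9 = 808 ≡ 2.
  S = (11, 10, 2) ≠ 0, so r is not a codeword (an error is present).
Step 3: locate the error. For a single error e at position i, S_ℓ = v_i·e·α_i^ℓ, so α_err = S_1/S_0.
  S_0^{−1} = 11^{−1} = 6 (mod 13), so α_err = 10·6 = 60 ≡ 8 = α_4. Error position i = 4.
  Consistency check: S_2/S_1 = 2·4 = 8 ≡ 8 = α_err ✓ (single-error assumption holds).
Step 4: error magnitude e = S_0/v_4 = S_0·∏_{j≠4}(α_4 − α_j) = 11·10 = 110 ≡ 6 (mod 13).
Step 5: correct position 4: c_4 = r_4 − e = 0 − 6 ≡ 7 (mod 13). Hence c = [11, 0, 4, 7, 9].
  Check: interpolating c through the α_i gives m(x) = 3 + 7·x (degree < 2) with m(α_i) = c_i for every i, so c is indeed a codeword.


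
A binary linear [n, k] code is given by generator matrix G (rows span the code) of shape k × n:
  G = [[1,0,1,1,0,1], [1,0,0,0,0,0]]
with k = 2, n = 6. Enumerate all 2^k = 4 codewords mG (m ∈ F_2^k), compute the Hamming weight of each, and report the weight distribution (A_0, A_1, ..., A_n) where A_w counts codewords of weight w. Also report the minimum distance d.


Weight distribution: A_0 = 1, A_1 = 1, A_3 = 1, A_4 = 1. Minimum distance d = 1.

Enumerate all 2^2 = 4 messages m ∈ F_2^2.
For each, compute codeword c = mG in F_2^6, then tally its weight.
  m = 00 → c = 000000, weight = 0.
  m = 10 → c = 101101, weight = 4.
  m = 01 → c = 100000, weight = 1.
  m = 11 → c = 001101, weight = 3.
Tally weights:
  weight 0: 1 codewords.
  weight 1: 1 codewords.
  weight 3: 1 codewords.
  weight 4: 1 codewords.
Minimum distance d = smallest w > 0 with A_w > 0 = 1.
Sanity: Σ A_w = 4 = 2^2 = 4 ✓.


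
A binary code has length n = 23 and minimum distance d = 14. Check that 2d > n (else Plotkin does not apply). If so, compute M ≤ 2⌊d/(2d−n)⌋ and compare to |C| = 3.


Plotkin bound M ≤ 4; given |C| = 3 ≤ bound (satisfied).

Check applicability: 2d = 28, n = 23.
2d − n = 5 > 0, so Plotkin applies.
Compute d/(2d−n) = 14/5 ≈ 2.8000.
⌊d/(2d−n)⌋ = 2.
Plotkin bound: M ≤ 2·2 = 4.
Given |C| = 3, check: satisfied.
This |C| is below the Plotkin bound.


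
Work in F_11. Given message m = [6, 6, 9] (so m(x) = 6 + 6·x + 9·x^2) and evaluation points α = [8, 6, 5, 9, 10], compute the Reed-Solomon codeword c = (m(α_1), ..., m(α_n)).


c = [3, 3, 8, 8, 9]

Message polynomial: m(x) = 6 + 6·x + 9·x^2 (mod 11).
For each evaluation point α_i, compute m(α_i) mod 11:
  α_1 = 8: Horner steps 9 → 1 → 3, so m(8) = 3.
  α_2 = 6: Horner steps 9 → 5 → 3, so m(6) = 3.
  α_3 = 5: Horner steps 9 → 7 → 8, so m(5) = 8.
  α_4 = 9: Horner steps 9 → 10 → 8, so m(9) = 8.
  α_5 = 10: Horner steps 9 → 8 → 9, so m(10) = 9.
Codeword c = [3, 3, 8, 8, 9] ∈ F_11^5.


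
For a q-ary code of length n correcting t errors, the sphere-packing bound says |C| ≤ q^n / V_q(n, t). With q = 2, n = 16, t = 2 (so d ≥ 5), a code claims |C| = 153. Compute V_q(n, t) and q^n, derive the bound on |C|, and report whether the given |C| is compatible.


V_q(n, t) = 137, q^n = 65536, Hamming bound = 478, |C| = 153 ≤ bound (satisfied).

Step 1: Compute V_q(n, t) = Σ_{j=0}^2 C(n, j) (q−1)^j.
  j = 0: C(16,0)·(1)^0 = 1·1 = 1.
  j = 1: C(16,1)·(1)^1 = 16·1 = 16.
  j = 2: C(16,2)·(1)^2 = 120·1 = 120.
  V_q(n, t) = 1 + 16 + 120 = 137.
Step 2: q^n = 2^16 = 65536.
Step 3: Hamming bound ⌊q^n / V_q(n,t)⌋ = ⌊65536/137⌋ = 478.
Step 4: Compare |C| = 153 to 478: satisfied.
The claimed |C| lies below the Hamming bound.


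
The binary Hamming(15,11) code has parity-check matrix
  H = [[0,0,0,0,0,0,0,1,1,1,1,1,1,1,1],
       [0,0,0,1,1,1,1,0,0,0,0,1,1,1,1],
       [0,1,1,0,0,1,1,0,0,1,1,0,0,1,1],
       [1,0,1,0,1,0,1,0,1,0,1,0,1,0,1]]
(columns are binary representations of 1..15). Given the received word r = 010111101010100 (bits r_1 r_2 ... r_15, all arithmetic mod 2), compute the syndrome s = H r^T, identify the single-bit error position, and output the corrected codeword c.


s = (1, 1, 0, 1)^T, error position = 13, corrected codeword c = 010111101010000

Compute s = H r^T mod 2 one row at a time:
  s_1 = 0 + 1 + 0 + 1 + 0 + 1 + 0 + 0 = 3 ≡ 1 (mod 2).
  s_2 = 1 + 1 + 1 + 1 + 0 + 1 + 0 + 0 = 5 ≡ 1 (mod 2).
  s_3 = 1 + 0 + 1 + 1 + 0 + 1 + 0 + 0 = 4 ≡ 0 (mod 2).
  s_4 = 0 + 0 + 1 + 1 + 1 + 1 + 1 + 0 = 5 ≡ 1 (mod 2).
s = (1, 1, 0, 1)^T — this equals column 13 of H (binary 1101), so error is at position 13.
Correct: flip bit 13 of r = 010111101010100 to get c = 010111101010000.


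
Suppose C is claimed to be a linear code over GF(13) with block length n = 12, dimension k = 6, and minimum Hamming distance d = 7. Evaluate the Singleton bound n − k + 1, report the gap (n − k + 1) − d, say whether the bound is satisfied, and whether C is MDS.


Singleton RHS = n − k + 1 = 7, slack = 0, bound satisfied, MDS.

Singleton bound: d ≤ n − k + 1.
Here n = 12, k = 6, so n − k + 1 = 7.
Given d = 7, check d ≤ 7: YES.
Slack = (n − k + 1) − d = 0.
The code is MDS (slack = 0).
Description: the claimed parameters are [12, 6, 7]_13; such a code would be MDS (meets Singleton bound).


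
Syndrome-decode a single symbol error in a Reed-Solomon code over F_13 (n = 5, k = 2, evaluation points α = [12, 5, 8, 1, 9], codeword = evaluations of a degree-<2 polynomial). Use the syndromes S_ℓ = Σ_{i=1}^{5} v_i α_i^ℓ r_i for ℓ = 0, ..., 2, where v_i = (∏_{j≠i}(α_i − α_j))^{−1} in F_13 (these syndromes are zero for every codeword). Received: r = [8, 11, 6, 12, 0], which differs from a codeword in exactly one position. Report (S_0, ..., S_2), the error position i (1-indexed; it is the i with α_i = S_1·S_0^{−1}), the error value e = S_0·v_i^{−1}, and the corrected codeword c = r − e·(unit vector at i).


S = (6, 6, 6), error at position 4, error magnitude e = 3, c = [8, 11, 6, 9, 0].

Step 1: column multipliers v_i = (∏_{j≠i}(α_i − α_j))^{−1} mod 13.
  i = 1 (α = 12): (12−5)(12−8)(12−1)(12−9) = 7·4·11·3 = 924 ≡ 1, so v_1 = 1^{−1} = 1 (mod 13).
  i = 2 (α = 5): (5−12)(5−8)(5−1)(5−9) = (−7)·(−3)·4·(−4) = −336 ≡ 2, so v_2 = 2^{−1} = 7 (mod 13).
  i = 3 (α = 8): (8−12)(8−5)(8−1)(8−9) = (−4)·3·7·(−1) = 84 ≡ 6, so v_3 = 6^{−1} = 11 (mod 13).
  i = 4 (α = 1): (1−12)(1−5)(1−8)(1−9) = (−11)·(−4)·(−7)·(−8) = 2464 ≡ 7, so v_4 = 7^{−1} = 2 (mod 13).
  i = 5 (α = 9): (9−12)(9−5)(9−8)(9−1) = (−3)·4·1·8 = −96 ≡ 8, so v_5 = 8^{−1} = 5 (mod 13).
  v = [1, 7, 11, 2, 5].
Step 2: syndromes of r = [8, 11, 6, 12, 0] (all sums mod 13).
  S_0 = Σ v_i r_i = 1·8 + 7·11 + 11·6 + 2·12 + 5·0 = 175 ≡ 6.
  S_1 = Σ v_i α_i r_i = 1·12·8 + 7·5·11 + 11·8·6 + 2·1·12 + 5·9·0 = 1033 ≡ 6.
  α_i^2 mod 13 = [1, 12, 12, 1, 3].
  S_2 = Σ v_i α_i^2 r_i = 1·1·8 + 7·12·11 + 11·12·6 + 2·1·12 + 5·3·0 = 1748 ≡ 6.
  S = (6, 6, 6) ≠ 0, so r is not a codeword (an error is present).
Step 3: locate the error. For a single error e at position i, S_ℓ = v_i·e·α_i^ℓ, so α_err = S_1/S_0.
  S_0^{−1} = 6^{−1} = 11 (mod 13), so α_err = 6·11 = 66 ≡ 1 = α_4. Error position i = 4.
  Consistency check: S_2/S_1 = 6·11 = 66 ≡ 1 = α_err ✓ (single-error assumption holds).
Step 4: error magnitude e = S_0/v_4 = S_0·∏_{j≠4}(α_4 − α_j) = 6·7 = 42 ≡ 3 (mod 13).
Step 5: correct position 4: c_4 = r_4 − e = 12 − 3 ≡ 9 (mod 13). Hence c = [8, 11, 6, 9, 0].
  Check: interpolating c through the α_i gives m(x) = 2 + 7·x (degree < 2) with m(α_i) = c_i for every i, so c is indeed a codeword.


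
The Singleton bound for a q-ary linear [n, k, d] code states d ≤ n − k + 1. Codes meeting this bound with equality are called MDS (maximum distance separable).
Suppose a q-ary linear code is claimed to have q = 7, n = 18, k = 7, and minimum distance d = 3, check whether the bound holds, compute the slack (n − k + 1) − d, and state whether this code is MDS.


Singleton RHS = n − k + 1 = 12, slack = 9, bound satisfied, not MDS.

Singleton bound: d ≤ n − k + 1.
Here n = 18, k = 7, so n − k + 1 = 12.
Given d = 3, check d ≤ 12: YES.
Slack = (n − k + 1) − d = 9.
The code is NOT MDS (slack = 9 > 0).
Description: the claimed parameters are [18, 7, 3]_7; such a code would be non-MDS.


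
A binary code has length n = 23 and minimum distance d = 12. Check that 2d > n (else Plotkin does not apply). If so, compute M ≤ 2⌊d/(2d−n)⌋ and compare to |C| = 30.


Plotkin bound M ≤ 24; given |C| = 30 > bound (violated).

Check applicability: 2d = 24, n = 23.
2d − n = 1 > 0, so Plotkin applies.
Compute d/(2d−n) = 12/1 ≈ 12.0000.
⌊d/(2d−n)⌋ = 12.
Plotkin bound: M ≤ 2·12 = 24.
Given |C| = 30, check: VIOLATED.
This |C| is above the Plotkin bound, so no binary code with n = 23, d = 12 and 30 codewords exists.


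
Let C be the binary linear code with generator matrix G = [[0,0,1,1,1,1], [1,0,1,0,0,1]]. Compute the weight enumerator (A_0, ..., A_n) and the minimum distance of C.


Weight distribution: A_0 = 1, A_3 = 2, A_4 = 1. Minimum distance d = 3.

Enumerate all 2^2 = 4 messages m ∈ F_2^2.
For each, compute codeword c = mG in F_2^6, then tally its weight.
  m = 00 → c = 000000, weight = 0.
  m = 10 → c = 001111, weight = 4.
  m = 01 → c = 101001, weight = 3.
  m = 11 → c = 100110, weight = 3.
Tally weights:
  weight 0: 1 codewords.
  weight 3: 2 codewords.
  weight 4: 1 codewords.
Minimum distance d = smallest w > 0 with A_w > 0 = 3.
Sanity: Σ A_w = 4 = 2^2 = 4 ✓.


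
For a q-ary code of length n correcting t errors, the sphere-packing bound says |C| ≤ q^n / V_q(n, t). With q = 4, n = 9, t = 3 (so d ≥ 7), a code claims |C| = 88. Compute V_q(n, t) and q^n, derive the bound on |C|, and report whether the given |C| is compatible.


V_q(n, t) = 2620, q^n = 262144, Hamming bound = 100, |C| = 88 ≤ bound (satisfied).

Step 1: Compute V_q(n, t) = Σ_{j=0}^3 C(n, j) (q−1)^j.
  j = 0: C(9,0)·(3)^0 = 1·1 = 1.
  j = 1: C(9,1)·(3)^1 = 9·3 = 27.
  j = 2: C(9,2)·(3)^2 = 36·9 = 324.
  j = 3: C(9,3)·(3)^3 = 84·27 = 2268.
  V_q(n, t) = 1 + 27 + 324 + 2268 = 2620.
Step 2: q^n = 4^9 = 262144.
Step 3: Hamming bound ⌊q^n / V_q(n,t)⌋ = ⌊262144/2620⌋ = 100.
Step 4: Compare |C| = 88 to 100: satisfied.
The claimed |C| lies below the Hamming bound.


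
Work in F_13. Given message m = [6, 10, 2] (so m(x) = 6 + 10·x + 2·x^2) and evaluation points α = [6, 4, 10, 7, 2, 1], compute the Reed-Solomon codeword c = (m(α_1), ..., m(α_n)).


c = [8, 0, 7, 5, 8, 5]

Message polynomial: m(x) = 6 + 10·x + 2·x^2 (mod 13).
For each evaluation point α_i, compute m(α_i) mod 13:
  α_1 = 6: Horner steps 2 → 9 → 8, so m(6) = 8.
  α_2 = 4: Horner steps 2 → 5 → 0, so m(4) = 0.
  α_3 = 10: Horner steps 2 → 4 → 7, so m(10) = 7.
  α_4 = 7: Horner steps 2 → 11 → 5, so m(7) = 5.
  α_5 = 2: Horner steps 2 → 1 → 8, so m(2) = 8.
  α_6 = 1: Horner steps 2 → 12 → 5, so m(1) = 5.
Codeword c = [8, 0, 7, 5, 8, 5] ∈ F_13^6.


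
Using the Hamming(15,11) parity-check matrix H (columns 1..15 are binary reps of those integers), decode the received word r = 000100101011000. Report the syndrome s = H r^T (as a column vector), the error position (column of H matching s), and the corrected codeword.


s = (1, 1, 0, 1)^T, error position = 13, corrected codeword c = 000100101011100

Compute s = H r^T mod 2 one row at a time:
  s_1 = 0 + 1 + 0 + 1 + 1 + 0 + 0 + 0 = 3 ≡ 1 (mod 2).
  s_2 = 1 + 0 + 0 + 1 + 1 + 0 + 0 + 0 = 3 ≡ 1 (mod 2).
  s_3 = 0 + 0 + 0 + 1 + 0 + 1 + 0 + 0 = 2 ≡ 0 (mod 2).
  s_4 = 0 + 0 + 0 + 1 + 1 + 1 + 0 + 0 = 3 ≡ 1 (mod 2).
s = (1, 1, 0, 1)^T — this equals column 13 of H (binary 1101), so error is at position 13.
Correct: flip bit 13 of r = 000100101011000 to get c = 000100101011100.


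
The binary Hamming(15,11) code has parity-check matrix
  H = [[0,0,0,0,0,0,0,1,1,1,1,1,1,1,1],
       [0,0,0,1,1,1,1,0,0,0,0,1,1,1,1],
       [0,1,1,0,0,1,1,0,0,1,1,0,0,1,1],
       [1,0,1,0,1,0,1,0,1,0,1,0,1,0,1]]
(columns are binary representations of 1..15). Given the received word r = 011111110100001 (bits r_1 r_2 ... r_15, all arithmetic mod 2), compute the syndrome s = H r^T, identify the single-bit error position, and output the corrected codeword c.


s = (1, 1, 0, 0)^T, error position = 12, corrected codeword c = 011111110101001

Compute s = H r^T mod 2 one row at a time:
  s_1 = 1 + 0 + 1 + 0 + 0 + 0 + 0 + 1 = 3 ≡ 1 (mod 2).
  s_2 = 1 + 1 + 1 + 1 + 0 + 0 + 0 + 1 = 5 ≡ 1 (mod 2).
  s_3 = 1 + 1 + 1 + 1 + 1 + 0 + 0 + 1 = 6 ≡ 0 (mod 2).
  s_4 = 0 + 1 + 1 + 1 + 0 + 0 + 0 + 1 = 4 ≡ 0 (mod 2).
s = (1, 1, 0, 0)^T — this equals column 12 of H (binary 1100), so error is at position 12.
Correct: flip bit 12 of r = 011111110100001 to get c = 011111110101001.


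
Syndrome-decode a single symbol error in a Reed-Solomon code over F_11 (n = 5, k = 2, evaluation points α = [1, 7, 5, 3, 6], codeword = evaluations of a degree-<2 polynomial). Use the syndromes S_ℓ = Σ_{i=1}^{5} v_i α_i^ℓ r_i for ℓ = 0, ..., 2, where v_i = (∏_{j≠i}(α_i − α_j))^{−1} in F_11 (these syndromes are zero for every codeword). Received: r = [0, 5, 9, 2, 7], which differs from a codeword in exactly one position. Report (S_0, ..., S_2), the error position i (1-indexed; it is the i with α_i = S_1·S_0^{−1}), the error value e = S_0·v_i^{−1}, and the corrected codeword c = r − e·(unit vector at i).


S = (3, 3, 3), error at position 1, error magnitude e = 5, c = [6, 5, 9, 2, 7].

Step 1: column multipliers v_i = (∏_{j≠i}(α_i − α_j))^{−1} mod 11.
  i = 1 (α = 1): (1−7)(1−5)(1−3)(1−6) = (−6)·(−4)·(−2)·(−5) = 240 ≡ 9, so v_1 = 9^{−1} = 5 (mod 11).
  i = 2 (α = 7): (7−1)(7−5)(7−3)(7−6) = 6·2·4·1 = 48 ≡ 4, so v_2 = 4^{−1} = 3 (mod 11).
  i = 3 (α = 5): (5−1)(5−7)(5−3)(5−6) = 4·(−2)·2·(−1) = 16 ≡ 5, so v_3 = 5^{−1} = 9 (mod 11).
  i = 4 (α = 3): (3−1)(3−7)(3−5)(3−6) = 2·(−4)·(−2)·(−3) = −48 ≡ 7, so v_4 = 7^{−1} = 8 (mod 11).
  i = 5 (α = 6): (6−1)(6−7)(6−5)(6−3) = 5·(−1)·1·3 = −15 ≡ 7, so v_5 = 7^{−1} = 8 (mod 11).
  v = [5, 3, 9, 8, 8].
Step 2: syndromes of r = [0, 5, 9, 2, 7] (all sums mod 11).
  S_0 = Σ v_i r_i = 5·0 + 3·5 + 9·9 + 8·2 + 8·7 = 168 ≡ 3.
  S_1 = Σ v_i α_i r_i = 5·1·0 + 3·7·5 + 9·5·9 + 8·3·2 + 8·6·7 = 894 ≡ 3.
  α_i^2 mod 11 = [1, 5, 3, 9, 3].
  S_2 = Σ v_i α_i^2 r_i = 5·1·0 + 3·5·5 + 9·3·9 + 8·9·2 + 8·3·7 = 630 ≡ 3.
  S = (3, 3, 3) ≠ 0, so r is not a codeword (an error is present).
Step 3: locate the error. For a single error e at position i, S_ℓ = v_i·e·α_i^ℓ, so α_err = S_1/S_0.
  S_0^{−1} = 3^{−1} = 4 (mod 11), so α_err = 3·4 = 12 ≡ 1 = α_1. Error position i = 1.
  Consistency check: S_2/S_1 = 3·4 = 12 ≡ 1 = α_err ✓ (single-error assumption holds).
Step 4: error magnitude e = S_0/v_1 = S_0·∏_{j≠1}(α_1 − α_j) = 3·9 = 27 ≡ 5 (mod 11).
Step 5: correct position 1: c_1 = r_1 − e = 0 − 5 ≡ 6 (mod 11). Hence c = [6, 5, 9, 2, 7].
  Check: interpolating c through the α_i gives m(x) = 8 + 9·x (degree < 2) with m(α_i) = c_i for every i, so c is indeed a codeword.


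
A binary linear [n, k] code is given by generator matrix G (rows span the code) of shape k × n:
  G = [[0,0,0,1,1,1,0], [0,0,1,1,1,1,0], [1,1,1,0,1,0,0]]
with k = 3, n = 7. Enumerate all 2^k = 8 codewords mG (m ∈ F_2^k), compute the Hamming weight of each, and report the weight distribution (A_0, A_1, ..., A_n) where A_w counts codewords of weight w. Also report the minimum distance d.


Weight distribution: A_0 = 1, A_1 = 1, A_3 = 2, A_4 = 3, A_5 = 1. Minimum distance d = 1.

Enumerate all 2^3 = 8 messages m ∈ F_2^3.
For each, compute codeword c = mG in F_2^7, then tally its weight.
  m = 000 → c = 0000000, weight = 0.
  m = 100 → c = 0001110, weight = 3.
  m = 010 → c = 0011110, weight = 4.
  m = 110 → c = 0010000, weight = 1.
  m = 001 → c = 1110100, weight = 4.
  m = 101 → c = 1111010, weight = 5.
  m = 011 → c = 1101010, weight = 4.
  m = 111 → c = 1100100, weight = 3.
Tally weights:
  weight 0: 1 codewords.
  weight 1: 1 codewords.
  weight 3: 2 codewords.
  weight 4: 3 codewords.
  weight 5: 1 codewords.
Minimum distance d = smallest w > 0 with A_w > 0 = 1.
Sanity: Σ A_w = 8 = 2^3 = 8 ✓.


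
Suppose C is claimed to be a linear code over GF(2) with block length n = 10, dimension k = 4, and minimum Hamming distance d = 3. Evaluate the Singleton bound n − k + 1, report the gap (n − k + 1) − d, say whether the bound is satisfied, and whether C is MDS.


Singleton RHS = n − k + 1 = 7, slack = 4, bound satisfied, not MDS.

Singleton bound: d ≤ n − k + 1.
Here n = 10, k = 4, so n − k + 1 = 7.
Given d = 3, check d ≤ 7: YES.
Slack = (n − k + 1) − d = 4.
The code is NOT MDS (slack = 4 > 0).
Description: the claimed parameters are [10, 4, 3]_2; such a code would be non-MDS.


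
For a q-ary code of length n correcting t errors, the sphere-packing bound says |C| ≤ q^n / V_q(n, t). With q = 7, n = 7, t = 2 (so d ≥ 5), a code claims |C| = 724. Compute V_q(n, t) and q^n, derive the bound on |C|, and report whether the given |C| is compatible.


V_q(n, t) = 799, q^n = 823543, Hamming bound = 1030, |C| = 724 ≤ bound (satisfied).

Step 1: Compute V_q(n, t) = Σ_{j=0}^2 C(n, j) (q−1)^j.
  j = 0: C(7,0)·(6)^0 = 1·1 = 1.
  j = 1: C(7,1)·(6)^1 = 7·6 = 42.
  j = 2: C(7,2)·(6)^2 = 21·36 = 756.
  V_q(n, t) = 1 + 42 + 756 = 799.
Step 2: q^n = 7^7 = 823543.
Step 3: Hamming bound ⌊q^n / V_q(n,t)⌋ = ⌊823543/799⌋ = 1030.
Step 4: Compare |C| = 724 to 1030: satisfied.
The claimed |C| lies below the Hamming bound.


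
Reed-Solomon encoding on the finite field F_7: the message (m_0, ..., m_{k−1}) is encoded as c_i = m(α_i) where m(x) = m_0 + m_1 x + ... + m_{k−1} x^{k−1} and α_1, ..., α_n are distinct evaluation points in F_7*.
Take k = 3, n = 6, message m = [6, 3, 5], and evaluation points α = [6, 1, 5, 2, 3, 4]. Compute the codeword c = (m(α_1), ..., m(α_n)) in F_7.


c = [1, 0, 6, 4, 4, 0]

Message polynomial: m(x) = 6 + 3·x + 5·x^2 (mod 7).
For each evaluation point α_i, compute m(α_i) mod 7:
  α_1 = 6: Horner steps 5 → 5 → 1, so m(6) = 1.
  α_2 = 1: Horner steps 5 → 1 → 0, so m(1) = 0.
  α_3 = 5: Horner steps 5 → 0 → 6, so m(5) = 6.
  α_4 = 2: Horner steps 5 → 6 → 4, so m(2) = 4.
  α_5 = 3: Horner steps 5 → 4 → 4, so m(3) = 4.
  α_6 = 4: Horner steps 5 → 2 → 0, so m(4) = 0.
Codeword c = [1, 0, 6, 4, 4, 0] ∈ F_7^6.


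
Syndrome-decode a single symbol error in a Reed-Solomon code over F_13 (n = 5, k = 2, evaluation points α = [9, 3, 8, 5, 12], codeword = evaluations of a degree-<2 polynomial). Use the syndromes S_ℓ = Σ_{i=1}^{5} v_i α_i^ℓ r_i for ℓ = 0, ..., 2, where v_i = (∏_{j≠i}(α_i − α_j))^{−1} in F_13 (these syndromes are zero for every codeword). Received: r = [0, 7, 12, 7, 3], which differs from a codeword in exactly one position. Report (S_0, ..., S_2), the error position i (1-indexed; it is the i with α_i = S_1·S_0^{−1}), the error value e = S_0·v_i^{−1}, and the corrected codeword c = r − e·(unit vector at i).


S = (11, 3, 2), error at position 4, error magnitude e = 11, c = [0, 7, 12, 9, 3].

Step 1: column multipliers v_i = (∏_{j≠i}(α_i − α_j))^{−1} mod 13.
  i = 1 (α = 9): (9−3)(9−8)(9−5)(9−12) = 6·1·4·(−3) = −72 ≡ 6, so v_1 = 6^{−1} = 11 (mod 13).
  i = 2 (α = 3): (3−9)(3−8)(3−5)(3−12) = (−6)·(−5)·(−2)·(−9) = 540 ≡ 7, so v_2 = 7^{−1} = 2 (mod 13).
  i = 3 (α = 8): (8−9)(8−3)(8−5)(8−12) = (−1)·5·3·(−4) = 60 ≡ 8, so v_3 = 8^{−1} = 5 (mod 13).
  i = 4 (α = 5): (5−9)(5−3)(5−8)(5−12) = (−4)·2·(−3)·(−7) = −168 ≡ 1, so v_4 = 1^{−1} = 1 (mod 13).
  i = 5 (α = 12): (12−9)(12−3)(12−8)(12−5) = 3·9·4·7 = 756 ≡ 2, so v_5 = 2^{−1} = 7 (mod 13).
  v = [11, 2, 5, 1, 7].
Step 2: syndromes of r = [0, 7, 12, 7, 3] (all sums mod 13).
  S_0 = Σ v_i r_i = 11·0 + 2·7 + 5·12 + 1·7 + 7·3 = 102 ≡ 11.
  S_1 = Σ v_i α_i r_i = 11·9·0 + 2·3·7 + 5·8·12 + 1·5·7 + 7·12·3 = 809 ≡ 3.
  α_i^2 mod 13 = [3, 9, 12, 12, 1].
  S_2 = Σ v_i α_i^2 r_i = 11·3·0 + 2·9·7 + 5·12·12 + 1·12·7 + 7·1·3 = 951 ≡ 2.
  S = (11, 3, 2) ≠ 0, so r is not a codeword (an error is present).
Step 3: locate the error. For a single error e at position i, S_ℓ = v_i·e·α_i^ℓ, so α_err = S_1/S_0.
  S_0^{−1} = 11^{−1} = 6 (mod 13), so α_err = 3·6 = 18 ≡ 5 = α_4. Error position i = 4.
  Consistency check: S_2/S_1 = 2·9 = 18 ≡ 5 = α_err ✓ (single-error assumption holds).
Step 4: error magnitude e = S_0/v_4 = S_0·∏_{j≠4}(α_4 − α_j) = 11·1 = 11 ≡ 11 (mod 13).
Step 5: correct position 4: c_4 = r_4 − e = 7 − 11 ≡ 9 (mod 13). Hence c = [0, 7, 12, 9, 3].
  Check: interpolating c through the α_i gives m(x) = 4 + 1·x (degree < 2) with m(α_i) = c_i for every i, so c is indeed a codeword.


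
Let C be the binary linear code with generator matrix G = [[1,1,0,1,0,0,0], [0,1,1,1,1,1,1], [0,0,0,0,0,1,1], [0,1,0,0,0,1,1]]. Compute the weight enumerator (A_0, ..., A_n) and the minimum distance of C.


Weight distribution: A_0 = 1, A_1 = 1, A_2 = 2, A_3 = 4, A_4 = 3, A_5 = 3, A_6 = 2. Minimum distance d = 1.

Enumerate all 2^4 = 16 messages m ∈ F_2^4.
For each, compute codeword c = mG in F_2^7, then tally its weight.
  m = 0000 → c = 0000000, weight = 0.
  m = 1000 → c = 1101000, weight = 3.
  m = 0100 → c = 0111111, weight = 6.
  m = 1100 → c = 1010111, weight = 5.
  m = 0010 → c = 0000011, weight = 2.
  m = 1010 → c = 1101011, weight = 5.
  m = 0110 → c = 0111100, weight = 4.
  m = 1110 → c = 1010100, weight = 3.
  m = 0001 → c = 0100011, weight = 3.
  m = 1001 → c = 1001011, weight = 4.
  m = 0101 → c = 0011100, weight = 3.
  m = 1101 → c = 1110100, weight = 4.
  m = 0011 → c = 0100000, weight = 1.
  m = 1011 → c = 1001000, weight = 2.
  m = 0111 → c = 0011111, weight = 5.
  m = 1111 → c = 1110111, weight = 6.
Tally weights:
  weight 0: 1 codewords.
  weight 1: 1 codewords.
  weight 2: 2 codewords.
  weight 3: 4 codewords.
  weight 4: 3 codewords.
  weight 5: 3 codewords.
  weight 6: 2 codewords.
Minimum distance d = smallest w > 0 with A_w > 0 = 1.
Sanity: Σ A_w = 16 = 2^4 = 16 ✓.
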